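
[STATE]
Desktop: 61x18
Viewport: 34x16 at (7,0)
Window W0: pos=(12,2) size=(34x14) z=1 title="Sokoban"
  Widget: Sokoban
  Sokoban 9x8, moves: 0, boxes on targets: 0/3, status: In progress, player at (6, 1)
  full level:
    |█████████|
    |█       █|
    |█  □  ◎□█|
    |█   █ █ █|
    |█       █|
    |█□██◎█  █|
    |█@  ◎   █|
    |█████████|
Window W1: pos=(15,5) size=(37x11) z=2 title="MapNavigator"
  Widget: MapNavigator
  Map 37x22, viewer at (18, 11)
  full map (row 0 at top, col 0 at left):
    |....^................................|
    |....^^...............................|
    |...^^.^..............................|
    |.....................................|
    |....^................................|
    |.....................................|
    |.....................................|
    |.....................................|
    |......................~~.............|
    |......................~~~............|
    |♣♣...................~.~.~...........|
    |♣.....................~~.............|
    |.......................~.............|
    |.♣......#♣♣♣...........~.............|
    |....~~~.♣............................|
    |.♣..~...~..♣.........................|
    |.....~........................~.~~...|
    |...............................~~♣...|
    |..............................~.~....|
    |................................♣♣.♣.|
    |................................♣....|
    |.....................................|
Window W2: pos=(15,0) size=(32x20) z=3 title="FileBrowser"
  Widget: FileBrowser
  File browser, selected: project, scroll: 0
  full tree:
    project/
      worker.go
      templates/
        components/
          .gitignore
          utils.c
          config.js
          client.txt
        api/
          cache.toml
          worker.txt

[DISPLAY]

        ┏━━━━━━━━━━━━━━━━━━━━━━━━━
        ┃ FileBrowser             
     ┏━━┠─────────────────────────
     ┃ S┃> [-] project/           
     ┠──┃    worker.go            
     ┃██┃    [+] templates/       
     ┃█ ┃                         
     ┃█ ┃                         
     ┃█ ┃                         
     ┃█ ┃                         
     ┃█□┃                         
     ┃█@┃                         
     ┃██┃                         
     ┃Mo┃                         
     ┃  ┃                         
     ┗━━┃                         


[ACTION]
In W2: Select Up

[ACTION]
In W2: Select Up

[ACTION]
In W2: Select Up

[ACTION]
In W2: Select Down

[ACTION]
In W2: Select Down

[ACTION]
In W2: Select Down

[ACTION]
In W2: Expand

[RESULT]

        ┏━━━━━━━━━━━━━━━━━━━━━━━━━
        ┃ FileBrowser             
     ┏━━┠─────────────────────────
     ┃ S┃  [-] project/           
     ┠──┃    worker.go            
     ┃██┃  > [-] templates/       
     ┃█ ┃      [+] components/    
     ┃█ ┃      [+] api/           
     ┃█ ┃                         
     ┃█ ┃                         
     ┃█□┃                         
     ┃█@┃                         
     ┃██┃                         
     ┃Mo┃                         
     ┃  ┃                         
     ┗━━┃                         


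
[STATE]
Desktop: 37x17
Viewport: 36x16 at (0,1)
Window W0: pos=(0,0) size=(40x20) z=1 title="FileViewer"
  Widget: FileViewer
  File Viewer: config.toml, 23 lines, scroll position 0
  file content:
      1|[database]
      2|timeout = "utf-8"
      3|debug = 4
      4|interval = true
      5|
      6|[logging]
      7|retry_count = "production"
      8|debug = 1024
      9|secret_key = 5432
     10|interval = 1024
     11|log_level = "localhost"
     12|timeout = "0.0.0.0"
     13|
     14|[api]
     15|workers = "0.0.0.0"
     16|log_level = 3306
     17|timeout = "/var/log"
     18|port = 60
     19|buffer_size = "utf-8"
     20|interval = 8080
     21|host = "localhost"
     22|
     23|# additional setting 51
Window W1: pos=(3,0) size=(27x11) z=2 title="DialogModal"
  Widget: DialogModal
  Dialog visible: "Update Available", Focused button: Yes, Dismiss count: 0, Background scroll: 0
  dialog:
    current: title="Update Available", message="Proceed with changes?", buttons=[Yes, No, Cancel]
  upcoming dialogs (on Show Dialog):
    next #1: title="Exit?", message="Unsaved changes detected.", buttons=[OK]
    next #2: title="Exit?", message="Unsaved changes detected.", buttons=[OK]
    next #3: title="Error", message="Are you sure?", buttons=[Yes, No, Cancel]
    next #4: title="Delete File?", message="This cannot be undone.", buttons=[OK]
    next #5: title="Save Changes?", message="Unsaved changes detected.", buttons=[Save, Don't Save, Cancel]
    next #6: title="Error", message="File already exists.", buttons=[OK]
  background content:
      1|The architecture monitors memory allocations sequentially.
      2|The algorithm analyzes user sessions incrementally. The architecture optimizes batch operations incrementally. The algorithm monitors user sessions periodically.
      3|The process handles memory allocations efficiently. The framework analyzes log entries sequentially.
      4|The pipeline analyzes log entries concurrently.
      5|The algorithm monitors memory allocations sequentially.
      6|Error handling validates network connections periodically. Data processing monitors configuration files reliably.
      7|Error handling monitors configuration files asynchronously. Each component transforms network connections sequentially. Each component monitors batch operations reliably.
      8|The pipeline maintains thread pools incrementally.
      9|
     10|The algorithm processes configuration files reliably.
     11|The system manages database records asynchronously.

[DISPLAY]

┃ F┃ DialogModal             ┃      
┠──┠─────────────────────────┨──────
┃[d┃The architecture monitors┃      
┃ti┃Th┌───────────────────┐us┃      
┃de┃Th│  Update Available │or┃      
┃in┃Th│Proceed with change│og┃      
┃  ┃Th│[Yes]  No   Cancel │me┃      
┃[l┃Er└───────────────────┘s ┃      
┃re┃Error handling monitors c┃      
┃de┗━━━━━━━━━━━━━━━━━━━━━━━━━┛      
┃secret_key = 5432                  
┃interval = 1024                    
┃log_level = "localhost"            
┃timeout = "0.0.0.0"                
┃                                   
┃[api]                              


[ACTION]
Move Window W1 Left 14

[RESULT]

┃ DialogModal             ┃         
┠─────────────────────────┨─────────
┃The architecture monitors┃         
┃Th┌───────────────────┐us┃         
┃Th│  Update Available │or┃         
┃Th│Proceed with change│og┃         
┃Th│[Yes]  No   Cancel │me┃         
┃Er└───────────────────┘s ┃         
┃Error handling monitors c┃         
┗━━━━━━━━━━━━━━━━━━━━━━━━━┛         
┃secret_key = 5432                  
┃interval = 1024                    
┃log_level = "localhost"            
┃timeout = "0.0.0.0"                
┃                                   
┃[api]                              


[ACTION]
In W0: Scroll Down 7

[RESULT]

┃ DialogModal             ┃         
┠─────────────────────────┨─────────
┃The architecture monitors┃         
┃Th┌───────────────────┐us┃         
┃Th│  Update Available │or┃         
┃Th│Proceed with change│og┃         
┃Th│[Yes]  No   Cancel │me┃         
┃Er└───────────────────┘s ┃         
┃Error handling monitors c┃         
┗━━━━━━━━━━━━━━━━━━━━━━━━━┛         
┃log_level = 3306                   
┃timeout = "/var/log"               
┃port = 60                          
┃buffer_size = "utf-8"              
┃interval = 8080                    
┃host = "localhost"                 


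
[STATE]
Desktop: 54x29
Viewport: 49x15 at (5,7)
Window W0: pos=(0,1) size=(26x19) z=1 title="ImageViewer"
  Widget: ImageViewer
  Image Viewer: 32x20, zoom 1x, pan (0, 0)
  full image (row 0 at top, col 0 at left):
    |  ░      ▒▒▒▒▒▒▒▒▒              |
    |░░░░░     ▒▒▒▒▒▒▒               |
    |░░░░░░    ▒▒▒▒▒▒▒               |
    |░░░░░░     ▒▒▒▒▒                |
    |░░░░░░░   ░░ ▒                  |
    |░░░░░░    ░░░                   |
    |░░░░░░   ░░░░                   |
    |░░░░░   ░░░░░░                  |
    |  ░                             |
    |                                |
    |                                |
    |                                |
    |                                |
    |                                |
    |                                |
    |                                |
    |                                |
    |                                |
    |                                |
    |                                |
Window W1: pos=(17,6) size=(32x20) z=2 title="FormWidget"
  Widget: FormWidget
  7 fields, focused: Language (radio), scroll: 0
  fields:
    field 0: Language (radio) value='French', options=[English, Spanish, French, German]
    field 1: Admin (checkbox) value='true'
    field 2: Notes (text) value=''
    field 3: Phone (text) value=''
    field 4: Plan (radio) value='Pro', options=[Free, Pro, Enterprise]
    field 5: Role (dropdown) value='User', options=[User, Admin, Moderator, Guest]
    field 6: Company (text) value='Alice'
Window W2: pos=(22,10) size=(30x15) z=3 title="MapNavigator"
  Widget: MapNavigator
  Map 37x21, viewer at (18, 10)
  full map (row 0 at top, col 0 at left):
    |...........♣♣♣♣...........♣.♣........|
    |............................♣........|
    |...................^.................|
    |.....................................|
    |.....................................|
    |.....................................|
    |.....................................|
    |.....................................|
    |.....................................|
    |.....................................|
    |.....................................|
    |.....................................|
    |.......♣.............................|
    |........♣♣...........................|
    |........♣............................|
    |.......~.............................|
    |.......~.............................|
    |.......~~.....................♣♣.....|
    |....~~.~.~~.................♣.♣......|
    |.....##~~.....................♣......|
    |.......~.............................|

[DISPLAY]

░░     ▒▒▒▒▒┃ FormWidget                   ┃     
░░░   ░░ ▒  ┠──────────────────────────────┨     
░░    ░░░   ┃> Language:   ( ) English  ( )┃     
░░   ░░░░   ┃  Ad┏━━━━━━━━━━━━━━━━━━━━━━━━━━━━┓  
░   ░░░░░░  ┃  No┃ MapNavigator               ┃  
            ┃  Ph┠────────────────────────────┨  
            ┃  Pl┃............................┃  
            ┃  Ro┃............................┃  
            ┃  Co┃............................┃  
            ┃    ┃............................┃  
            ┃    ┃............................┃  
            ┃    ┃..............@.............┃  
━━━━━━━━━━━━┃    ┃............................┃  
            ┃    ┃...♣........................┃  
            ┃    ┃....♣♣......................┃  


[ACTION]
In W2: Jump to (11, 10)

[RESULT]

░░     ▒▒▒▒▒┃ FormWidget                   ┃     
░░░   ░░ ▒  ┠──────────────────────────────┨     
░░    ░░░   ┃> Language:   ( ) English  ( )┃     
░░   ░░░░   ┃  Ad┏━━━━━━━━━━━━━━━━━━━━━━━━━━━━┓  
░   ░░░░░░  ┃  No┃ MapNavigator               ┃  
            ┃  Ph┠────────────────────────────┨  
            ┃  Pl┃   .........................┃  
            ┃  Ro┃   .........................┃  
            ┃  Co┃   .........................┃  
            ┃    ┃   .........................┃  
            ┃    ┃   .........................┃  
            ┃    ┃   ...........@.............┃  
━━━━━━━━━━━━┃    ┃   .........................┃  
            ┃    ┃   .......♣.................┃  
            ┃    ┃   ........♣♣...............┃  


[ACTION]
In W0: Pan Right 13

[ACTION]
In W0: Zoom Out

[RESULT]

            ┃ FormWidget                   ┃     
            ┠──────────────────────────────┨     
            ┃> Language:   ( ) English  ( )┃     
            ┃  Ad┏━━━━━━━━━━━━━━━━━━━━━━━━━━━━┓  
            ┃  No┃ MapNavigator               ┃  
            ┃  Ph┠────────────────────────────┨  
            ┃  Pl┃   .........................┃  
            ┃  Ro┃   .........................┃  
            ┃  Co┃   .........................┃  
            ┃    ┃   .........................┃  
            ┃    ┃   .........................┃  
            ┃    ┃   ...........@.............┃  
━━━━━━━━━━━━┃    ┃   .........................┃  
            ┃    ┃   .......♣.................┃  
            ┃    ┃   ........♣♣...............┃  


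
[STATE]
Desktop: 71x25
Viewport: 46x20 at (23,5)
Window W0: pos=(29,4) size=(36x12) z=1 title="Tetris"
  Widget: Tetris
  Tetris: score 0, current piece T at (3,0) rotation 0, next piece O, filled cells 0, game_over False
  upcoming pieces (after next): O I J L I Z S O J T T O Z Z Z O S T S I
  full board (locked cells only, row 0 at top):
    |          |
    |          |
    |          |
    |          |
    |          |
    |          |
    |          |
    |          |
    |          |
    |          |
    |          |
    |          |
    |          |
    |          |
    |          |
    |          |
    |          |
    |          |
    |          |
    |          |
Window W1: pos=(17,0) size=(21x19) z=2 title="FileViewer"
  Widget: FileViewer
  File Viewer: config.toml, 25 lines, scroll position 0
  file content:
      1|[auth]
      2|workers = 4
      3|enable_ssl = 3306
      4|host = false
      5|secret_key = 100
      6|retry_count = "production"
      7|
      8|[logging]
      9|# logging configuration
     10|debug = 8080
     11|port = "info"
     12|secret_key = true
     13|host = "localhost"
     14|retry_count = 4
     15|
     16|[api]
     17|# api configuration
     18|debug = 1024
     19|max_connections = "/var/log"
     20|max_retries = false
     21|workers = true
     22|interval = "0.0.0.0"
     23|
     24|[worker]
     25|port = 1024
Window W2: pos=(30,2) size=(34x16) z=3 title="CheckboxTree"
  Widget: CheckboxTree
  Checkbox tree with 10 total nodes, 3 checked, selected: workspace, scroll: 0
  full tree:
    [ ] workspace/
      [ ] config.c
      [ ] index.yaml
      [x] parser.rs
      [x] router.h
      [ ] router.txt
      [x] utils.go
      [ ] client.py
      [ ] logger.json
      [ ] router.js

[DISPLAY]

e_ssl =┃>[-] workspace/                 ┃┃    
= false┃   [ ] config.c                 ┃┨    
t_key =┃   [ ] index.yaml               ┃┃    
_count ┃   [x] parser.rs                ┃┃    
       ┃   [x] router.h                 ┃┃    
ing]   ┃   [ ] router.txt               ┃┃    
ging co┃   [x] utils.go                 ┃┃    
 = 8080┃   [ ] client.py                ┃┃    
= "info┃   [ ] logger.json              ┃┃    
t_key =┃   [ ] router.js                ┃┃    
= "loca┃                                ┃┛    
_count ┃                                ┃     
       ┗━━━━━━━━━━━━━━━━━━━━━━━━━━━━━━━━┛     
━━━━━━━━━━━━━━┛                               
                                              
                                              
                                              
                                              
                                              
                                              


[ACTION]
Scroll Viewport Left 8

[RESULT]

  ┃enable_ssl =┃>[-] workspace/               
  ┃host = false┃   [ ] config.c               
  ┃secret_key =┃   [ ] index.yaml             
  ┃retry_count ┃   [x] parser.rs              
  ┃            ┃   [x] router.h               
  ┃[logging]   ┃   [ ] router.txt             
  ┃# logging co┃   [x] utils.go               
  ┃debug = 8080┃   [ ] client.py              
  ┃port = "info┃   [ ] logger.json            
  ┃secret_key =┃   [ ] router.js              
  ┃host = "loca┃                              
  ┃retry_count ┃                              
  ┃            ┗━━━━━━━━━━━━━━━━━━━━━━━━━━━━━━
  ┗━━━━━━━━━━━━━━━━━━━┛                       
                                              
                                              
                                              
                                              
                                              
                                              


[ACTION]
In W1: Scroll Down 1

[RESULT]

  ┃host = false┃>[-] workspace/               
  ┃secret_key =┃   [ ] config.c               
  ┃retry_count ┃   [ ] index.yaml             
  ┃            ┃   [x] parser.rs              
  ┃[logging]   ┃   [x] router.h               
  ┃# logging co┃   [ ] router.txt             
  ┃debug = 8080┃   [x] utils.go               
  ┃port = "info┃   [ ] client.py              
  ┃secret_key =┃   [ ] logger.json            
  ┃host = "loca┃   [ ] router.js              
  ┃retry_count ┃                              
  ┃            ┃                              
  ┃[api]       ┗━━━━━━━━━━━━━━━━━━━━━━━━━━━━━━
  ┗━━━━━━━━━━━━━━━━━━━┛                       
                                              
                                              
                                              
                                              
                                              
                                              


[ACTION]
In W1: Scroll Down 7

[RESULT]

  ┃port = "info┃>[-] workspace/               
  ┃secret_key =┃   [ ] config.c               
  ┃host = "loca┃   [ ] index.yaml             
  ┃retry_count ┃   [x] parser.rs              
  ┃            ┃   [x] router.h               
  ┃[api]       ┃   [ ] router.txt             
  ┃# api config┃   [x] utils.go               
  ┃debug = 1024┃   [ ] client.py              
  ┃max_connecti┃   [ ] logger.json            
  ┃max_retries ┃   [ ] router.js              
  ┃workers = tr┃                              
  ┃interval = "┃                              
  ┃            ┗━━━━━━━━━━━━━━━━━━━━━━━━━━━━━━
  ┗━━━━━━━━━━━━━━━━━━━┛                       
                                              
                                              
                                              
                                              
                                              
                                              


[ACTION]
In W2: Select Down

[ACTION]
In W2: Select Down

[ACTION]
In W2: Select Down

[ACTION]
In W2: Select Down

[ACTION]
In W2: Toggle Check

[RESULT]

  ┃port = "info┃ [-] workspace/               
  ┃secret_key =┃   [ ] config.c               
  ┃host = "loca┃   [ ] index.yaml             
  ┃retry_count ┃   [x] parser.rs              
  ┃            ┃>  [ ] router.h               
  ┃[api]       ┃   [ ] router.txt             
  ┃# api config┃   [x] utils.go               
  ┃debug = 1024┃   [ ] client.py              
  ┃max_connecti┃   [ ] logger.json            
  ┃max_retries ┃   [ ] router.js              
  ┃workers = tr┃                              
  ┃interval = "┃                              
  ┃            ┗━━━━━━━━━━━━━━━━━━━━━━━━━━━━━━
  ┗━━━━━━━━━━━━━━━━━━━┛                       
                                              
                                              
                                              
                                              
                                              
                                              


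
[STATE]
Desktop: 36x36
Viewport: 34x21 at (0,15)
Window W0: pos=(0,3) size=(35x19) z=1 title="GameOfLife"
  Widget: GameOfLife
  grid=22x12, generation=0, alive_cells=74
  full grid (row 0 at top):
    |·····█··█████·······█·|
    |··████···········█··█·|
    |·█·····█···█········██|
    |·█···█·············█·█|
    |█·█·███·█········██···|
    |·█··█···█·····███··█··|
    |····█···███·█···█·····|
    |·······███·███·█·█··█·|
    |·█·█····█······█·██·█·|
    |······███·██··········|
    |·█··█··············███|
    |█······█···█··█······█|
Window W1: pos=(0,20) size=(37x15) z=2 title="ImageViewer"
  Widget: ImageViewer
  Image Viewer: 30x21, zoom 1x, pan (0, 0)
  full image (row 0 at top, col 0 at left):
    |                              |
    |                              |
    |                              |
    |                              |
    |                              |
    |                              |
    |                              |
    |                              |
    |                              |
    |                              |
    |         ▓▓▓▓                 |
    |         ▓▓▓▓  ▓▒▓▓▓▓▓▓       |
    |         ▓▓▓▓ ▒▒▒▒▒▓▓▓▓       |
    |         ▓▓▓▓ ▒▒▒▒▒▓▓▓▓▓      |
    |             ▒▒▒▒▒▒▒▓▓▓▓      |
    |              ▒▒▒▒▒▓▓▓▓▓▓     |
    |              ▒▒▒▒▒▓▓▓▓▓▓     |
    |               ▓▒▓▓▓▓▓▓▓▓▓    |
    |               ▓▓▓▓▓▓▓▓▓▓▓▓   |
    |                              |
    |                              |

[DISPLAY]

┃·█·█····█······█·██·█·           
┃······███·██··········           
┃·█··█··············███           
┃█······█···█··█······█           
┃                                 
┏━━━━━━━━━━━━━━━━━━━━━━━━━━━━━━━━━
┃ ImageViewer                     
┠─────────────────────────────────
┃                                 
┃                                 
┃                                 
┃                                 
┃                                 
┃                                 
┃                                 
┃                                 
┃                                 
┃                                 
┃         ▓▓▓▓                    
┗━━━━━━━━━━━━━━━━━━━━━━━━━━━━━━━━━
                                  


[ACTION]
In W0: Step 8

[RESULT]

┃······················           
┃······················           
┃····················██           
┃······················           
┃                                 
┏━━━━━━━━━━━━━━━━━━━━━━━━━━━━━━━━━
┃ ImageViewer                     
┠─────────────────────────────────
┃                                 
┃                                 
┃                                 
┃                                 
┃                                 
┃                                 
┃                                 
┃                                 
┃                                 
┃                                 
┃         ▓▓▓▓                    
┗━━━━━━━━━━━━━━━━━━━━━━━━━━━━━━━━━
                                  


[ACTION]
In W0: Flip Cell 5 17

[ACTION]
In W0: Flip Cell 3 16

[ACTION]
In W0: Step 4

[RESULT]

┃······█·█·············           
┃·······█··············           
┃······················           
┃······················           
┃                                 
┏━━━━━━━━━━━━━━━━━━━━━━━━━━━━━━━━━
┃ ImageViewer                     
┠─────────────────────────────────
┃                                 
┃                                 
┃                                 
┃                                 
┃                                 
┃                                 
┃                                 
┃                                 
┃                                 
┃                                 
┃         ▓▓▓▓                    
┗━━━━━━━━━━━━━━━━━━━━━━━━━━━━━━━━━
                                  


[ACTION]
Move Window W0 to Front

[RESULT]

┃······█·█·············           
┃·······█··············           
┃······················           
┃······················           
┃                                 
┃                                 
┗━━━━━━━━━━━━━━━━━━━━━━━━━━━━━━━━━
┠─────────────────────────────────
┃                                 
┃                                 
┃                                 
┃                                 
┃                                 
┃                                 
┃                                 
┃                                 
┃                                 
┃                                 
┃         ▓▓▓▓                    
┗━━━━━━━━━━━━━━━━━━━━━━━━━━━━━━━━━
                                  


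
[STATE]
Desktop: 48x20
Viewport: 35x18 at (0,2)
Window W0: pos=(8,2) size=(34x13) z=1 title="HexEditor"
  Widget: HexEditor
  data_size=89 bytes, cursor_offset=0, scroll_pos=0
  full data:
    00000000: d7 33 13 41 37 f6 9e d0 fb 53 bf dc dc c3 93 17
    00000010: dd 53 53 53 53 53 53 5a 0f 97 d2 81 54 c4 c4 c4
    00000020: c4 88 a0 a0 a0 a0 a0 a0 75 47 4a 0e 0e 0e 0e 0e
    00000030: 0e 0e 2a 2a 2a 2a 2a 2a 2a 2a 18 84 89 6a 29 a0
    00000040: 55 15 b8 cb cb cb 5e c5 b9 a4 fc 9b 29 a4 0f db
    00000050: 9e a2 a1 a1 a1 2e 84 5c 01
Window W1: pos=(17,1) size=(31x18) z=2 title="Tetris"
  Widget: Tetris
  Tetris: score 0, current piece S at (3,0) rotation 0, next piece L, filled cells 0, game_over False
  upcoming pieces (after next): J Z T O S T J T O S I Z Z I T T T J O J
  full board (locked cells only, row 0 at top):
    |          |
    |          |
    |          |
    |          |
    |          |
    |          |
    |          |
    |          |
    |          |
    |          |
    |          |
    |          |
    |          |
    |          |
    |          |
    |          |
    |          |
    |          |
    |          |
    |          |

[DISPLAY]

        ┏━━━━━━━━┃ Tetris          
        ┃ HexEdit┠─────────────────
        ┠────────┃          │Next: 
        ┃00000000┃          │  ▒   
        ┃00000010┃          │▒▒▒   
        ┃00000020┃          │      
        ┃00000030┃          │      
        ┃00000040┃          │      
        ┃00000050┃          │Score:
        ┃        ┃          │0     
        ┃        ┃          │      
        ┃        ┃          │      
        ┗━━━━━━━━┃          │      
                 ┃          │      
                 ┃          │      
                 ┃          │      
                 ┗━━━━━━━━━━━━━━━━━
                                   


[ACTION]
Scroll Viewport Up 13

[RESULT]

                                   
                 ┏━━━━━━━━━━━━━━━━━
        ┏━━━━━━━━┃ Tetris          
        ┃ HexEdit┠─────────────────
        ┠────────┃          │Next: 
        ┃00000000┃          │  ▒   
        ┃00000010┃          │▒▒▒   
        ┃00000020┃          │      
        ┃00000030┃          │      
        ┃00000040┃          │      
        ┃00000050┃          │Score:
        ┃        ┃          │0     
        ┃        ┃          │      
        ┃        ┃          │      
        ┗━━━━━━━━┃          │      
                 ┃          │      
                 ┃          │      
                 ┃          │      


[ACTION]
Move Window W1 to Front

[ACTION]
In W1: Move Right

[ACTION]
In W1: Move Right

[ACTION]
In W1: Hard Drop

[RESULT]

                                   
                 ┏━━━━━━━━━━━━━━━━━
        ┏━━━━━━━━┃ Tetris          
        ┃ HexEdit┠─────────────────
        ┠────────┃          │Next: 
        ┃00000000┃          │█     
        ┃00000010┃          │███   
        ┃00000020┃          │      
        ┃00000030┃          │      
        ┃00000040┃          │      
        ┃00000050┃          │Score:
        ┃        ┃          │0     
        ┃        ┃          │      
        ┃        ┃          │      
        ┗━━━━━━━━┃          │      
                 ┃          │      
                 ┃      ░░  │      
                 ┃     ░░   │      


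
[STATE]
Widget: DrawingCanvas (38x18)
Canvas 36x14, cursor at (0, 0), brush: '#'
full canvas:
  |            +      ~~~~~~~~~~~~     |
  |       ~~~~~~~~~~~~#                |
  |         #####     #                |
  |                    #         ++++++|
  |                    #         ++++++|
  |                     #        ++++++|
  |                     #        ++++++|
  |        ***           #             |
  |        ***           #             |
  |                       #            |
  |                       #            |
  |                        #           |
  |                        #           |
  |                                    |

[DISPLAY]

+           +      ~~~~~~~~~~~~       
       ~~~~~~~~~~~~#                  
         #####     #                  
                    #         ++++++  
                    #         ++++++  
                     #        ++++++  
                     #        ++++++  
        ***           #               
        ***           #               
                       #              
                       #              
                        #             
                        #             
                                      
                                      
                                      
                                      
                                      


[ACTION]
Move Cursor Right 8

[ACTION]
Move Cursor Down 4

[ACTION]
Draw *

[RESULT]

            +      ~~~~~~~~~~~~       
       ~~~~~~~~~~~~#                  
         #####     #                  
                    #         ++++++  
        *           #         ++++++  
                     #        ++++++  
                     #        ++++++  
        ***           #               
        ***           #               
                       #              
                       #              
                        #             
                        #             
                                      
                                      
                                      
                                      
                                      


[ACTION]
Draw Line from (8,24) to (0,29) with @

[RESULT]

            +      ~~~~~~~~~~@~       
       ~~~~~~~~~~~~#        @         
         #####     #        @         
                    #      @  ++++++  
        *           #     @   ++++++  
                     #    @   ++++++  
                     #   @    ++++++  
        ***           #  @            
        ***           # @             
                       #              
                       #              
                        #             
                        #             
                                      
                                      
                                      
                                      
                                      


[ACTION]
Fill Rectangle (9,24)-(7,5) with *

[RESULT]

            +      ~~~~~~~~~~@~       
       ~~~~~~~~~~~~#        @         
         #####     #        @         
                    #      @  ++++++  
        *           #     @   ++++++  
                     #    @   ++++++  
                     #   @    ++++++  
     ********************@            
     ********************             
     ********************             
                       #              
                        #             
                        #             
                                      
                                      
                                      
                                      
                                      


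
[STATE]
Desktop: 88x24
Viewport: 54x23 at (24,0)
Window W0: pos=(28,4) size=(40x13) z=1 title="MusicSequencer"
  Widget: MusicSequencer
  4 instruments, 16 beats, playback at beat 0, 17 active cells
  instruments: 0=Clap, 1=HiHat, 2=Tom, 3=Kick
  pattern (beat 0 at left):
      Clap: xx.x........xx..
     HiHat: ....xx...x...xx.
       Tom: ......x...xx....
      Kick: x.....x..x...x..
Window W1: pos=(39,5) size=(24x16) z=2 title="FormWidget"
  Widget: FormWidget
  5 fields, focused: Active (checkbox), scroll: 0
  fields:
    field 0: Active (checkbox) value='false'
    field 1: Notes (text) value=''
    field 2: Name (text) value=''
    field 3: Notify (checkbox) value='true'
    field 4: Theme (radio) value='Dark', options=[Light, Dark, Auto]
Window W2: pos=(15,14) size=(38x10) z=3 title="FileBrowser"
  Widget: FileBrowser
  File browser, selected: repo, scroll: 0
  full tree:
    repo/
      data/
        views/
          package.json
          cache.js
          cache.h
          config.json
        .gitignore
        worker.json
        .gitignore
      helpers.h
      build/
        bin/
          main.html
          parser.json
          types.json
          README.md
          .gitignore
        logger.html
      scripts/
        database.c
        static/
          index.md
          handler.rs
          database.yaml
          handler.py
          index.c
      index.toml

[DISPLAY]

                                                      
                                                      
                                                      
                                                      
    ┏━━━━━━━━━━━━━━━━━━━━━━━━━━━━━━━━━━━━━━┓          
    ┃ MusicSequ┏━━━━━━━━━━━━━━━━━━━━━━┓    ┃          
    ┠──────────┃ FormWidget           ┃────┨          
    ┃      ▼123┠──────────────────────┨    ┃          
    ┃  Clap██·█┃> Active:     [ ]     ┃    ┃          
    ┃ HiHat····┃  Notes:      [      ]┃    ┃          
    ┃   Tom····┃  Name:       [      ]┃    ┃          
    ┃  Kick█···┃  Notify:     [x]     ┃    ┃          
    ┃          ┃  Theme:      ( ) Ligh┃    ┃          
    ┃          ┃                      ┃    ┃          
━━━━━━━━━━━━━━━━━━━━━━━━━━━━┓         ┃    ┃          
wser                        ┃         ┃    ┃          
────────────────────────────┨         ┃━━━━┛          
po/                         ┃         ┃               
data/                       ┃         ┃               
ers.h                       ┃         ┃               
build/                      ┃━━━━━━━━━┛               
scripts/                    ┃                         
x.toml                      ┃                         


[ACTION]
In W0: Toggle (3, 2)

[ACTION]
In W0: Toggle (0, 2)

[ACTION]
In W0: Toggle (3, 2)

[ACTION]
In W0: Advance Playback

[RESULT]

                                                      
                                                      
                                                      
                                                      
    ┏━━━━━━━━━━━━━━━━━━━━━━━━━━━━━━━━━━━━━━┓          
    ┃ MusicSequ┏━━━━━━━━━━━━━━━━━━━━━━┓    ┃          
    ┠──────────┃ FormWidget           ┃────┨          
    ┃      0▼23┠──────────────────────┨    ┃          
    ┃  Clap████┃> Active:     [ ]     ┃    ┃          
    ┃ HiHat····┃  Notes:      [      ]┃    ┃          
    ┃   Tom····┃  Name:       [      ]┃    ┃          
    ┃  Kick█···┃  Notify:     [x]     ┃    ┃          
    ┃          ┃  Theme:      ( ) Ligh┃    ┃          
    ┃          ┃                      ┃    ┃          
━━━━━━━━━━━━━━━━━━━━━━━━━━━━┓         ┃    ┃          
wser                        ┃         ┃    ┃          
────────────────────────────┨         ┃━━━━┛          
po/                         ┃         ┃               
data/                       ┃         ┃               
ers.h                       ┃         ┃               
build/                      ┃━━━━━━━━━┛               
scripts/                    ┃                         
x.toml                      ┃                         
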